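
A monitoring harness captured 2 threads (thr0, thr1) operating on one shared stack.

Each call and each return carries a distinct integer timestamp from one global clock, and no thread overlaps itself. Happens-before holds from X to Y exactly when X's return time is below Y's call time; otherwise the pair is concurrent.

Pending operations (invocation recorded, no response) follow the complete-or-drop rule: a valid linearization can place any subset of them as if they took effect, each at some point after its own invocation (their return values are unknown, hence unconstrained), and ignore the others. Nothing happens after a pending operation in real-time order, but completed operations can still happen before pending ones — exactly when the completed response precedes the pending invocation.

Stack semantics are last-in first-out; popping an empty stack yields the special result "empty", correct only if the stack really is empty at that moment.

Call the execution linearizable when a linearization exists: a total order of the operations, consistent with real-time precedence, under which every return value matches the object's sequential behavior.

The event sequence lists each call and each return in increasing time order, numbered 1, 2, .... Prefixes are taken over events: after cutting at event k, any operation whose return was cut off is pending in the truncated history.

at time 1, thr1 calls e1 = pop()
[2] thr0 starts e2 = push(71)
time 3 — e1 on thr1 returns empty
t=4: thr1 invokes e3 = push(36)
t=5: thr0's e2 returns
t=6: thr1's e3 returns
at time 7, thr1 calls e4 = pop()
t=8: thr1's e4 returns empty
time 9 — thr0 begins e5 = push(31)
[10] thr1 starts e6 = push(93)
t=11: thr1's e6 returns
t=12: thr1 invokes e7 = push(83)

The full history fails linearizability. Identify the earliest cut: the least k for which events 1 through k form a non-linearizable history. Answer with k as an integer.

one valid order for events 1..7 is e1, e2, e3:
after step 1 (e1 pop() → empty): stack <>
after step 2 (e2 push(71)): stack <71>
after step 3 (e3 push(36)): stack <71,36>
with event 8 included (e4 responding at time 8), all real-time-consistent orders fail
for example e1, e2, e3, e4 fails at step 4: e4 pop() → empty is not legal there
for example e1, e3, e2, e4 fails at step 4: e4 pop() → empty is not legal there

8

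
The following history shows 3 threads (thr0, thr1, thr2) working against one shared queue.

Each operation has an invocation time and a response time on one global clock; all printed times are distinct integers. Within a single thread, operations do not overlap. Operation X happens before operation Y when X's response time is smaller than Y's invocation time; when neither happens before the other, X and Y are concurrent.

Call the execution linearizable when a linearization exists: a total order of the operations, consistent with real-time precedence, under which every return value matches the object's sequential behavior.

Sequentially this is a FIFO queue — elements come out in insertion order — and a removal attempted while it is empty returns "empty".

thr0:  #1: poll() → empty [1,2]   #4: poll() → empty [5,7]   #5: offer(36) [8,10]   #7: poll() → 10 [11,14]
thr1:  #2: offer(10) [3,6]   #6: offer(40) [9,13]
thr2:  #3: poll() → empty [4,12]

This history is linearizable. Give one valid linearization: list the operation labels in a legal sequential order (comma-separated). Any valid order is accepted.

#1, #3, #4, #2, #5, #6, #7

step 1: #1 poll() → empty — queue <>
step 2: #3 poll() → empty — queue <>
step 3: #4 poll() → empty — queue <>
step 4: #2 offer(10) — queue <10>
step 5: #5 offer(36) — queue <10,36>
step 6: #6 offer(40) — queue <10,36,40>
step 7: #7 poll() → 10 — queue <36,40>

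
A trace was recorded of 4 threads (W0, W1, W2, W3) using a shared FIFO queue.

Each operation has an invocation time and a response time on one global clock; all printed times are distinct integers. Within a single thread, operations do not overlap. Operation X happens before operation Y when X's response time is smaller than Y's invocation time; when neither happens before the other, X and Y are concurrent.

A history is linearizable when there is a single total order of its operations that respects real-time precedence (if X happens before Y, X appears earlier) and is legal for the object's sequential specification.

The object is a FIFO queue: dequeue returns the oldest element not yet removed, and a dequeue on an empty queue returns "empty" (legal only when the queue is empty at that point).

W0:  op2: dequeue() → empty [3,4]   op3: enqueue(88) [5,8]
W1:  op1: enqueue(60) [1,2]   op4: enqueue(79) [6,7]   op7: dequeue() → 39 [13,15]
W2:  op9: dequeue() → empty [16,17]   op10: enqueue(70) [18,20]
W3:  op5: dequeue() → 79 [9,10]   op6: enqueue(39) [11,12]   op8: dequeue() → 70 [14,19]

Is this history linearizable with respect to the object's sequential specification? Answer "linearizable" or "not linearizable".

not linearizable

the violation lands at event 4, op2's response at time 4: events 1..3 linearize, events 1..4 do not
one real-time candidate order over the 2 completed operations — the FIFO queue replay rejects it
take op1, op2: step 2 already fails, because op2 dequeue() → empty cannot occur there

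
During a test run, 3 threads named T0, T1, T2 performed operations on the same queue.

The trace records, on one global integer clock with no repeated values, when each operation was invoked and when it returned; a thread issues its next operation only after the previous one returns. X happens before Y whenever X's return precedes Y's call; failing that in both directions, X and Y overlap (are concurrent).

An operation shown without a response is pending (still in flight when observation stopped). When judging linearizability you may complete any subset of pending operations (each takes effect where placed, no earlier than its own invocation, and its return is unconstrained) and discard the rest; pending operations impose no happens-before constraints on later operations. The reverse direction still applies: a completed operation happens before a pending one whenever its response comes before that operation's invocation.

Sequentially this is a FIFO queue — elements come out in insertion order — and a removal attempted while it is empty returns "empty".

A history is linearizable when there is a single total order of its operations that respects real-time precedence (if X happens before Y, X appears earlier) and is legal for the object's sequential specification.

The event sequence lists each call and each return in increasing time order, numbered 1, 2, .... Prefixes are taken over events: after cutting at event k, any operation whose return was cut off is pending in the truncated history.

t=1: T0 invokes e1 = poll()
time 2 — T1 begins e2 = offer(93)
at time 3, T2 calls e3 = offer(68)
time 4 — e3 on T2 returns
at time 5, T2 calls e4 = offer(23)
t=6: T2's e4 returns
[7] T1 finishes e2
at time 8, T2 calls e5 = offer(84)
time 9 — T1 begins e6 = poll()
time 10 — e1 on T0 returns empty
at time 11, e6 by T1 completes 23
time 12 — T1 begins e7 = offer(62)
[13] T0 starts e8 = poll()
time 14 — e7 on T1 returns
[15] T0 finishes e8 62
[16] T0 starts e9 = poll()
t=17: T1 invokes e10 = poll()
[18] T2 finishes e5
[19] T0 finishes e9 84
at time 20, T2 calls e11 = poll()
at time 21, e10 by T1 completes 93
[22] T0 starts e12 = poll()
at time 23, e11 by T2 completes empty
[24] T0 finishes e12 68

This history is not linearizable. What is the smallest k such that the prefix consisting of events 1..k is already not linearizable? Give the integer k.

11

events 1..10 are linearizable; a witness order is e1, e2, e3, e4:
step 1: e1 poll() → empty — queue <>
step 2: e2 offer(93) — queue <93>
step 3: e3 offer(68) — queue <93,68>
step 4: e4 offer(23) — queue <93,68,23>
with event 11 included (e6 responding at time 11), all real-time-consistent orders fail
every completion of the 1 pending operation (e5) was checked; none linearizes
one such order, e1, e2, e3, e4, e6 (pending dropped), breaks at step 5 where e6 poll() → 23 is illegal
one such order, e1, e3, e2, e4, e6 (pending dropped), breaks at step 5 where e6 poll() → 23 is illegal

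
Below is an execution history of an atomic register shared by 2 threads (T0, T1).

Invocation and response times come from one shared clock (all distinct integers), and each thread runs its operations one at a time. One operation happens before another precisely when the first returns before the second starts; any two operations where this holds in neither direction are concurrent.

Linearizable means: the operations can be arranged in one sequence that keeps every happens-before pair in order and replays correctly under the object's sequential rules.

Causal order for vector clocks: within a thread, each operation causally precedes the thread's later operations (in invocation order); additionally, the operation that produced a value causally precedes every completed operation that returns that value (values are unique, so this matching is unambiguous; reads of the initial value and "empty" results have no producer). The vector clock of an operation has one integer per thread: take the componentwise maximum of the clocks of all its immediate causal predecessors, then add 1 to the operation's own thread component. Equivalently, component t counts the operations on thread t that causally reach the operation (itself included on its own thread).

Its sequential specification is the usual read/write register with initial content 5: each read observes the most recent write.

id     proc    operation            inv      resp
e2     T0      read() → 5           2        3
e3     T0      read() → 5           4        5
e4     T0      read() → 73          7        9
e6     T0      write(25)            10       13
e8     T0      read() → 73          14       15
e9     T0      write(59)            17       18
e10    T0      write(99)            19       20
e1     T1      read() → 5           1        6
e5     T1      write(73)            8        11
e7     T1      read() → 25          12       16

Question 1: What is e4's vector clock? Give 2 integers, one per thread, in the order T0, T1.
no predecessors for e1 (invoked 1): T1 increments from zero → (0, 1)
no predecessors for e2 (invoked 2): T0 increments from zero → (1, 0)
e5 (invocation 8): componentwise max over VC(e1)=(0, 1), +1 at T1, giving (0, 2)
e3 (invocation 4): componentwise max over VC(e2)=(1, 0), +1 at T0, giving (2, 0)
e4 (invocation 7): componentwise max over VC(e3)=(2, 0), VC(e5)=(0, 2), +1 at T0, giving (3, 2)
e6 (invocation 10): componentwise max over VC(e4)=(3, 2), +1 at T0, giving (4, 2)
e7 (invocation 12): componentwise max over VC(e5)=(0, 2), VC(e6)=(4, 2), +1 at T1, giving (4, 3)
e8 (invocation 14): componentwise max over VC(e5)=(0, 2), VC(e6)=(4, 2), +1 at T0, giving (5, 2)
e9 (invocation 17): componentwise max over VC(e8)=(5, 2), +1 at T0, giving (6, 2)
e10 (invocation 19): componentwise max over VC(e9)=(6, 2), +1 at T0, giving (7, 2)
target: VC(e4) = (3, 2)

(3, 2)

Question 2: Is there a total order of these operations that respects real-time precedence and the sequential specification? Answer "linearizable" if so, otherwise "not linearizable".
cut after 14 events: linearizable; cut after 15 events (e8 responds, time 15): not linearizable
every one of the 9 real-time-consistent orders over 7 completed atomic register ops fails the sequential spec
every completion of the 1 pending operation (e7) was checked; none linearizes
take e1, e2, e3, e4, e5, e6, e8 (pending dropped): step 4 already fails, because e4 read() → 73 cannot occur there
take e1, e2, e3, e4, e6, e5, e8 (pending dropped): step 4 already fails, because e4 read() → 73 cannot occur there

not linearizable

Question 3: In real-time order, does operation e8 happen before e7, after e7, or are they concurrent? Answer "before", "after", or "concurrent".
e8 spans [14,15], e7 spans [12,16]
the intervals overlap in both directions

concurrent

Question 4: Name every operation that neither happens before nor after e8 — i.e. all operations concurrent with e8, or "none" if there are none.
e8 spans [14,15]; an op avoiding the whole window 14..15 is ordered, any other is concurrent
e1 [1,6]: before
e2 [2,3]: before
e3 [4,5]: before
e4 [7,9]: before
e5 [8,11]: before
e6 [10,13]: before
e7 [12,16]: concurrent
e9 [17,18]: after
e10 [19,20]: after

e7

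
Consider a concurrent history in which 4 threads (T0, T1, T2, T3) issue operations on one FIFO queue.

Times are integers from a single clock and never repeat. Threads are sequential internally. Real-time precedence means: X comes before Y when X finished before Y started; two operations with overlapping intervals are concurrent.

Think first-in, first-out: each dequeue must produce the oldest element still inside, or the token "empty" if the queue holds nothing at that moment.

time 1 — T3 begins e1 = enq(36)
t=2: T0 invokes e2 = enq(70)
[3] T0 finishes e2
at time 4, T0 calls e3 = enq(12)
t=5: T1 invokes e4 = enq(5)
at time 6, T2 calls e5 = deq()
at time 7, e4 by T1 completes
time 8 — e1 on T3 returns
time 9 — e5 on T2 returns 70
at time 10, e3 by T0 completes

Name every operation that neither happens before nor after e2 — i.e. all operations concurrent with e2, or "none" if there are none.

overlap test against e2 [2,3]: concurrent iff the interval meets 2..3
e1 [1,8]: concurrent
e3 [4,10]: after
e4 [5,7]: after
e5 [6,9]: after

e1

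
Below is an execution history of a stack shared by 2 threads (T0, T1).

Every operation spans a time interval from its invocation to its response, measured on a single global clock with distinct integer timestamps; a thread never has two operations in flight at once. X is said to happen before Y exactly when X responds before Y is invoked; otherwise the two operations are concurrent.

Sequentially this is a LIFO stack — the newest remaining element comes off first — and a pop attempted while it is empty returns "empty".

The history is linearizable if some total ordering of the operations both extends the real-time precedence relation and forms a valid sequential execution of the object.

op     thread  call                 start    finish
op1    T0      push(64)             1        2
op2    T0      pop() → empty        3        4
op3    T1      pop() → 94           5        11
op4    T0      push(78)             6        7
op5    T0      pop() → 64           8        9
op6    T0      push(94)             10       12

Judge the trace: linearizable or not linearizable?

not linearizable

already the first 4 events (up to op2's response at time 4) admit no linearization; the first 3 still do
one real-time candidate order over the 2 completed operations — the stack replay rejects it
take op1, op2: step 2 already fails, because op2 pop() → empty cannot occur there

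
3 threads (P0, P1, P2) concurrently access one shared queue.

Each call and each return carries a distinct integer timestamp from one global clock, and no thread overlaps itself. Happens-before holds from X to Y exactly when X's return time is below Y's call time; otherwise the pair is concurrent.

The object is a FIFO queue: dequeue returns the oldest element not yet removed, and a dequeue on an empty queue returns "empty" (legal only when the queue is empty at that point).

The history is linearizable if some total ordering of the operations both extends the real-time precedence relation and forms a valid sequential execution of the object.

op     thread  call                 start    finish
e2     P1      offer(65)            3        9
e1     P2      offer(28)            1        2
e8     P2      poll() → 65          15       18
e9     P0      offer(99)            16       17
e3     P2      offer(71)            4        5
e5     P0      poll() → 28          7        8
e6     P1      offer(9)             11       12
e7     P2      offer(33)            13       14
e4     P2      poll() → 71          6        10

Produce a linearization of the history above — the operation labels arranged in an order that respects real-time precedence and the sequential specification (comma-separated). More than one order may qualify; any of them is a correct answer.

e1, e3, e2, e5, e4, e6, e7, e8, e9

1. e1 offer(28), leaving queue <28>
2. e3 offer(71), leaving queue <28,71>
3. e2 offer(65), leaving queue <28,71,65>
4. e5 poll() → 28, leaving queue <71,65>
5. e4 poll() → 71, leaving queue <65>
6. e6 offer(9), leaving queue <65,9>
7. e7 offer(33), leaving queue <65,9,33>
8. e8 poll() → 65, leaving queue <9,33>
9. e9 offer(99), leaving queue <9,33,99>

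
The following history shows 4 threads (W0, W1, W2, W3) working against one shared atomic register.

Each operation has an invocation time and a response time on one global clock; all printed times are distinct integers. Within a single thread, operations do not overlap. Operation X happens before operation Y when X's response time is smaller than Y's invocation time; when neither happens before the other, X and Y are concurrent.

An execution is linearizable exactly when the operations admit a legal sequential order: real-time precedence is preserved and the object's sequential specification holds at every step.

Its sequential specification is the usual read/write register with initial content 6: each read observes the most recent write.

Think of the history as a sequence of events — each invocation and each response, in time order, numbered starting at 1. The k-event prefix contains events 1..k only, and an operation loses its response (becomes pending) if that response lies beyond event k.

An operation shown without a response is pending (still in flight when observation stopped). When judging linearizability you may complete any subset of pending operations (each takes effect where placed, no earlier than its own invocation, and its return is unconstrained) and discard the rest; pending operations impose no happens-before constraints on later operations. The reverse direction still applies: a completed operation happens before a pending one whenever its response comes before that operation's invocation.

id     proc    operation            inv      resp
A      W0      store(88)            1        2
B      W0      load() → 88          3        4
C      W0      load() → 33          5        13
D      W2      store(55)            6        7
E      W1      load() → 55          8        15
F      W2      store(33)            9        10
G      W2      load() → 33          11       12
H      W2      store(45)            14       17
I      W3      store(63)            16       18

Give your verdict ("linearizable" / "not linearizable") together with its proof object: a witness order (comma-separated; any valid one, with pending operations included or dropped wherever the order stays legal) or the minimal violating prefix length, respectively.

linearizable — witness: A, B, D, E, F, C, G, H, I

step 1: A store(88) — value 88
step 2: B load() → 88 — value 88
step 3: D store(55) — value 55
step 4: E load() → 55 — value 55
step 5: F store(33) — value 33
step 6: C load() → 33 — value 33
step 7: G load() → 33 — value 33
step 8: H store(45) — value 45
step 9: I store(63) — value 63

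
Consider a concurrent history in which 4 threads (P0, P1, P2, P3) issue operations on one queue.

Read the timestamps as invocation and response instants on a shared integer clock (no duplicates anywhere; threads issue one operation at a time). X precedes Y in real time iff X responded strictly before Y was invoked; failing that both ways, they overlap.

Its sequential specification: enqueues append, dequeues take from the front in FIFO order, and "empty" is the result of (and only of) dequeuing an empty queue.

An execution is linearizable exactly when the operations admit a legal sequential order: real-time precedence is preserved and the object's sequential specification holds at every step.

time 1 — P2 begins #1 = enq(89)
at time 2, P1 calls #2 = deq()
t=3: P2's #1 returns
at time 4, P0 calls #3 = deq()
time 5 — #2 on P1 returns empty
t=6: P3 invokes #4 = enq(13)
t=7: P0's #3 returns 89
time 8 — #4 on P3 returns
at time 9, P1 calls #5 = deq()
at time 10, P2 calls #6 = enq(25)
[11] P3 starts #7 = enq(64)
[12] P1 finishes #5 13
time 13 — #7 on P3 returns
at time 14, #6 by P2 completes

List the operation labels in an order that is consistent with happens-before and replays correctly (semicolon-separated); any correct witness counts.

#1; #3; #2; #4; #5; #6; #7

step 1: #1 enq(89) — queue <89>
step 2: #3 deq() → 89 — queue <>
step 3: #2 deq() → empty — queue <>
step 4: #4 enq(13) — queue <13>
step 5: #5 deq() → 13 — queue <>
step 6: #6 enq(25) — queue <25>
step 7: #7 enq(64) — queue <25,64>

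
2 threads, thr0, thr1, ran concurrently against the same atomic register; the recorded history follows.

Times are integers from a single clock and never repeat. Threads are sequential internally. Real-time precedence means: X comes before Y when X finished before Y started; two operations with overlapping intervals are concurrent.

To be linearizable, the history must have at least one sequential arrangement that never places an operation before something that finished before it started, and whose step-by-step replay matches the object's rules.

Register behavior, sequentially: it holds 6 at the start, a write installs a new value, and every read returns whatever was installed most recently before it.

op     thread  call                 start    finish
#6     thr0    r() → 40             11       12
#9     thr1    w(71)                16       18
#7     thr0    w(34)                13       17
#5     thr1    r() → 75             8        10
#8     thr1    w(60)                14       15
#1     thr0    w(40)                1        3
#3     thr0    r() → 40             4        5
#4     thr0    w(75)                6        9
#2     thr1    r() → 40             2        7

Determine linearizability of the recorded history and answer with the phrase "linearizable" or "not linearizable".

through event 11 a valid linearization exists; event 12 (#6 responding at time 12) ends that
the 6 completed operations admit 7 real-time orders; each fails the atomic register replay
e.g. #1, #2, #3, #4, #5, #6: illegal at step 6, since #6 r() → 40 cannot apply there
e.g. #1, #2, #3, #5, #4, #6: illegal at step 4, since #5 r() → 75 cannot apply there

not linearizable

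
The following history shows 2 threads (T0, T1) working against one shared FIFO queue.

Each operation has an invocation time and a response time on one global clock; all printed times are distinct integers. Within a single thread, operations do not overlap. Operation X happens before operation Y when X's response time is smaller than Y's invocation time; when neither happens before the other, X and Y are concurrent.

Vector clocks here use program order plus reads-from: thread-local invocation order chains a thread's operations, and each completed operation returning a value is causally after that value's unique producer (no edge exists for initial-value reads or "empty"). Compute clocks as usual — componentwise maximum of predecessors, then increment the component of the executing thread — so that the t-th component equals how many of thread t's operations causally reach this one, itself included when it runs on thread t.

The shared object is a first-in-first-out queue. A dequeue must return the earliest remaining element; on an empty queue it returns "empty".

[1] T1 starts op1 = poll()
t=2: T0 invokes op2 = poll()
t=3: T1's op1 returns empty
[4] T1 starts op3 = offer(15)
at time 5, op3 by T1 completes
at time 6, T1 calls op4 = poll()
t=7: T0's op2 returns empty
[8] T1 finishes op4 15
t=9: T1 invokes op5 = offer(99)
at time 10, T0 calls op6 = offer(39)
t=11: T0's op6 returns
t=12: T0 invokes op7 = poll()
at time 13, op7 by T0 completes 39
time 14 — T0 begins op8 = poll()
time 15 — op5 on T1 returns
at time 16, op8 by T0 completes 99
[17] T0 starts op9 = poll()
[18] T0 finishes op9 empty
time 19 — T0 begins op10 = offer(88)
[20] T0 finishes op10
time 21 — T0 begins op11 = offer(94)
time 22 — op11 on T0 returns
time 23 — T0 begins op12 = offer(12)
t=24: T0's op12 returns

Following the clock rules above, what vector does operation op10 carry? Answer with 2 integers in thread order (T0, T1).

(6, 4)

op1, invoked 1, has no incoming edges; only T1's bump applies → (0, 1)
op2, invoked 2, has no incoming edges; only T0's bump applies → (1, 0)
merge at op3 (invoked 4): VC(op1)=(0, 1), own-thread bump on T1 → (0, 2)
merge at op6 (invoked 10): VC(op2)=(1, 0), own-thread bump on T0 → (2, 0)
merge at op4 (invoked 6): VC(op3)=(0, 2), own-thread bump on T1 → (0, 3)
merge at op7 (invoked 12): VC(op6)=(2, 0), own-thread bump on T0 → (3, 0)
merge at op5 (invoked 9): VC(op4)=(0, 3), own-thread bump on T1 → (0, 4)
merge at op8 (invoked 14): VC(op5)=(0, 4), VC(op7)=(3, 0), own-thread bump on T0 → (4, 4)
merge at op9 (invoked 17): VC(op8)=(4, 4), own-thread bump on T0 → (5, 4)
merge at op10 (invoked 19): VC(op9)=(5, 4), own-thread bump on T0 → (6, 4)
merge at op11 (invoked 21): VC(op10)=(6, 4), own-thread bump on T0 → (7, 4)
merge at op12 (invoked 23): VC(op11)=(7, 4), own-thread bump on T0 → (8, 4)
target: VC(op10) = (6, 4)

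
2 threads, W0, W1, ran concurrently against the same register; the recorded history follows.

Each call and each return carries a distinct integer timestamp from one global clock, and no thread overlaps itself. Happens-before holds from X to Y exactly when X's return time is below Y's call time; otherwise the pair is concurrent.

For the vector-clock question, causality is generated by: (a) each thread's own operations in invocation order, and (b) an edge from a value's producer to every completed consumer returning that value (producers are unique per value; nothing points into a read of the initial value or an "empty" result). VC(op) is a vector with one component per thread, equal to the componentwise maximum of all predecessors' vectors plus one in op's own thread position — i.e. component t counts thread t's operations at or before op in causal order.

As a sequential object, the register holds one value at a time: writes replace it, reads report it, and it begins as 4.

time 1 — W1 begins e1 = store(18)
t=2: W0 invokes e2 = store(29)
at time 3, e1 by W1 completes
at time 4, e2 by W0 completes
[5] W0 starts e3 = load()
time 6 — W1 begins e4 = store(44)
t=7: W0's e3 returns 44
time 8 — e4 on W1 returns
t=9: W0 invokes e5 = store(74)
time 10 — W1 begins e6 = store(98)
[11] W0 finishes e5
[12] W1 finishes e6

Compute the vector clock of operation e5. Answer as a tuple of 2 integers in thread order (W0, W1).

VC(e1, invoked at 1): no causal predecessors; +1 on W1 → (0, 1)
VC(e2, invoked at 2): no causal predecessors; +1 on W0 → (1, 0)
e4 (invocation 6): componentwise max over VC(e1)=(0, 1), +1 at W1, giving (0, 2)
e6 (invocation 10): componentwise max over VC(e4)=(0, 2), +1 at W1, giving (0, 3)
e3 (invocation 5): componentwise max over VC(e2)=(1, 0), VC(e4)=(0, 2), +1 at W0, giving (2, 2)
e5 (invocation 9): componentwise max over VC(e3)=(2, 2), +1 at W0, giving (3, 2)
target: VC(e5) = (3, 2)

(3, 2)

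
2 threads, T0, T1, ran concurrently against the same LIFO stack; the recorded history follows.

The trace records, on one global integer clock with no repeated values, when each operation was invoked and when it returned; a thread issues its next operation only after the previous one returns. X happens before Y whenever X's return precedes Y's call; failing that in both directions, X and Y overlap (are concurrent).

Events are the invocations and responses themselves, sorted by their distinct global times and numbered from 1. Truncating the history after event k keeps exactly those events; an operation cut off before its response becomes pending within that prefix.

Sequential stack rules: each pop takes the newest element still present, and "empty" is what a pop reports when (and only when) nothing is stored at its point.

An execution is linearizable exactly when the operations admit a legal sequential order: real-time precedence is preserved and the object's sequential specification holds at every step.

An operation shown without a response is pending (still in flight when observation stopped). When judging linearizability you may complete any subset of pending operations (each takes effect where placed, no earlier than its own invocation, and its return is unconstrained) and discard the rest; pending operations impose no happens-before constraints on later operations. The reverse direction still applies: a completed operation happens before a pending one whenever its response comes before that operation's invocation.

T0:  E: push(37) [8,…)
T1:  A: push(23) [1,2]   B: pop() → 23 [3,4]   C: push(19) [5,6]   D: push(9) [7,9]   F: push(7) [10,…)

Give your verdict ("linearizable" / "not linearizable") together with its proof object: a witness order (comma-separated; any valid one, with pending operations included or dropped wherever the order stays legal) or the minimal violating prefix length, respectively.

after step 1 (A push(23)): stack <23>
after step 2 (B pop() → 23): stack <>
after step 3 (C push(19)): stack <19>
after step 4 (D push(9)): stack <19,9>

linearizable — witness: A, B, C, D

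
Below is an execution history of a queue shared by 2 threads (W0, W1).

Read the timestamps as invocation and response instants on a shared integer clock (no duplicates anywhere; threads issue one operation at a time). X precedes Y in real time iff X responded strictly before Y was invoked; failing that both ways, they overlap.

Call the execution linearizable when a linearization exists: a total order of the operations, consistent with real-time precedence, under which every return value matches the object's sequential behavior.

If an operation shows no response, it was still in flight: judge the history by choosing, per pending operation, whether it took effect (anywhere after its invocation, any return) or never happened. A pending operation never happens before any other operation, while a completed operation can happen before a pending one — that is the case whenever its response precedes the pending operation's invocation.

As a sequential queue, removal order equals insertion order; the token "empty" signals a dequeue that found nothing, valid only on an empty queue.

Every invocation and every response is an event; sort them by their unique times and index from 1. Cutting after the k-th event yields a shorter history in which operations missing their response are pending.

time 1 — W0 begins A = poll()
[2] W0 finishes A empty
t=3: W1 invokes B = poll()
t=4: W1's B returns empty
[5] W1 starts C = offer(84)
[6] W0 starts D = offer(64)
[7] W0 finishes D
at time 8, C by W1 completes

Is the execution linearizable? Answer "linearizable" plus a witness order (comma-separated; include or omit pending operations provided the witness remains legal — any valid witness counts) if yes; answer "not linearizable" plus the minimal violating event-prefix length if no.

linearizable — witness: A, B, C, D

step 1: A poll() → empty — queue <>
step 2: B poll() → empty — queue <>
step 3: C offer(84) — queue <84>
step 4: D offer(64) — queue <84,64>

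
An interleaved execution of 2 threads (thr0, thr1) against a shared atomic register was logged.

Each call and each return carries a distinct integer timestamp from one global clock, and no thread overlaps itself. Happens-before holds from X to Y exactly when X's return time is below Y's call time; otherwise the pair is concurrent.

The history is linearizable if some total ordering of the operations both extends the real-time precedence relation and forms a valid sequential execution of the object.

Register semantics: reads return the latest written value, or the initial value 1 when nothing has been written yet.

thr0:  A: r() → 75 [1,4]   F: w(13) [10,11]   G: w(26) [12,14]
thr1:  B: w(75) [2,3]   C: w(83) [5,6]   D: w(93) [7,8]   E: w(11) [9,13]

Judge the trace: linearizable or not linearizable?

linearizable

witness order: B, A, C, D, E, F, G
step 1: B w(75) — value 75
step 2: A r() → 75 — value 75
step 3: C w(83) — value 83
step 4: D w(93) — value 93
step 5: E w(11) — value 11
step 6: F w(13) — value 13
step 7: G w(26) — value 26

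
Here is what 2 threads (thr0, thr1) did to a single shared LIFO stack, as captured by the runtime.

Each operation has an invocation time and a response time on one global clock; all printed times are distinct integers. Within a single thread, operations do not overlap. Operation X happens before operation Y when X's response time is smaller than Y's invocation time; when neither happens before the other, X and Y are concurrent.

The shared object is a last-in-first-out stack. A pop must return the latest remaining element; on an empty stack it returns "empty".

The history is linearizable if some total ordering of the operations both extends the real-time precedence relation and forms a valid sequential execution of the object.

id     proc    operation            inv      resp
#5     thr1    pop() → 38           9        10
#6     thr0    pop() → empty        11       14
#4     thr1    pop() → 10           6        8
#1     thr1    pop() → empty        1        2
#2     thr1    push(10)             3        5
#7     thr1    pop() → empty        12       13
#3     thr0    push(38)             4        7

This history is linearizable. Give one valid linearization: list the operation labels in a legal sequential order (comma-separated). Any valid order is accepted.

#1, #2, #4, #3, #5, #6, #7

1. #1 pop() → empty, leaving stack <>
2. #2 push(10), leaving stack <10>
3. #4 pop() → 10, leaving stack <>
4. #3 push(38), leaving stack <38>
5. #5 pop() → 38, leaving stack <>
6. #6 pop() → empty, leaving stack <>
7. #7 pop() → empty, leaving stack <>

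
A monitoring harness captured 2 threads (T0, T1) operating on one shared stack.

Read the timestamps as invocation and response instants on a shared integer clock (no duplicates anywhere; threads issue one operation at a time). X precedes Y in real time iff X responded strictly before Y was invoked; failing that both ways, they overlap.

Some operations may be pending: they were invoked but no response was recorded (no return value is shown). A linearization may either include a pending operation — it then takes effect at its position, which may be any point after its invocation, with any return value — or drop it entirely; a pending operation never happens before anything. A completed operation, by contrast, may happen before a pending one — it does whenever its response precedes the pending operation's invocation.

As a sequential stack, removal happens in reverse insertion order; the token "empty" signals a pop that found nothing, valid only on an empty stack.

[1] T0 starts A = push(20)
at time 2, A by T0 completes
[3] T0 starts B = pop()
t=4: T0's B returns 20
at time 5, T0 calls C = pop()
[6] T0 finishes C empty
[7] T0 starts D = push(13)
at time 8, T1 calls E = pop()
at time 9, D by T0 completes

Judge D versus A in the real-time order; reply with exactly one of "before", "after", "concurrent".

D spans [7,9], A spans [1,2]
resp(A)=2 < inv(D)=7

after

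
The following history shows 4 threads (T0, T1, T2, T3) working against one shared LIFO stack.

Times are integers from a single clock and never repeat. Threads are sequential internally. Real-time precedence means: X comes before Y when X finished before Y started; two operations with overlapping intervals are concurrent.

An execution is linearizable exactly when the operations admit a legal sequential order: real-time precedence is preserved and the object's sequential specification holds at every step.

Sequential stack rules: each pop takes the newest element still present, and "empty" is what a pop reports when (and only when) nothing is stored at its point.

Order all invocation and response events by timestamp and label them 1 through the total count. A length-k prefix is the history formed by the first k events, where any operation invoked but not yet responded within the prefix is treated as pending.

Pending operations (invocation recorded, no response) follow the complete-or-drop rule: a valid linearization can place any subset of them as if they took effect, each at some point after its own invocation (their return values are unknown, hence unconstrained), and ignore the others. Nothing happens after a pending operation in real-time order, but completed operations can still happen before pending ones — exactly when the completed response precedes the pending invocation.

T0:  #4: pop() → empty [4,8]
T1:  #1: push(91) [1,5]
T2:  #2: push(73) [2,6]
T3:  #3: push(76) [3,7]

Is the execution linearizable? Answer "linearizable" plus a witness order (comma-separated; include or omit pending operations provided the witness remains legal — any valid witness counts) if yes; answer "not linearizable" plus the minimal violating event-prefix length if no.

linearizable — witness: #4, #1, #2, #3

step 1: #4 pop() → empty — stack <>
step 2: #1 push(91) — stack <91>
step 3: #2 push(73) — stack <91,73>
step 4: #3 push(76) — stack <91,73,76>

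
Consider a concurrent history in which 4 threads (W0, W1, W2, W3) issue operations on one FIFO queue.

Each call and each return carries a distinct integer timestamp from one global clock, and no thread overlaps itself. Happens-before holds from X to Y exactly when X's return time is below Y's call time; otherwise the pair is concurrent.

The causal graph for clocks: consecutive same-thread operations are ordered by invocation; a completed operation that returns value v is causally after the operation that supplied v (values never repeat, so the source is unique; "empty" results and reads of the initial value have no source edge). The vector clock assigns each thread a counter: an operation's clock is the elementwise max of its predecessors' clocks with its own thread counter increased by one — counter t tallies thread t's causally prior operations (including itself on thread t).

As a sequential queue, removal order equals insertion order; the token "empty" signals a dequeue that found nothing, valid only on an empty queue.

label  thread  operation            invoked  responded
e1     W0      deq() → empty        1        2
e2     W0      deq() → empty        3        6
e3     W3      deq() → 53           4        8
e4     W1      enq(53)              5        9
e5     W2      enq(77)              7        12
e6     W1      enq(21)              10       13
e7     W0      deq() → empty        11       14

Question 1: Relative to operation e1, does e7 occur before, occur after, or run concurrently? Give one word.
Answer: after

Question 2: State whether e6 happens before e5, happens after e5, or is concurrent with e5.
Answer: concurrent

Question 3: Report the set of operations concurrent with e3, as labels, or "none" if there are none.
Answer: e2, e4, e5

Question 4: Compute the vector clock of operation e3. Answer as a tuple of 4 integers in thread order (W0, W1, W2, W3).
Answer: (0, 1, 0, 1)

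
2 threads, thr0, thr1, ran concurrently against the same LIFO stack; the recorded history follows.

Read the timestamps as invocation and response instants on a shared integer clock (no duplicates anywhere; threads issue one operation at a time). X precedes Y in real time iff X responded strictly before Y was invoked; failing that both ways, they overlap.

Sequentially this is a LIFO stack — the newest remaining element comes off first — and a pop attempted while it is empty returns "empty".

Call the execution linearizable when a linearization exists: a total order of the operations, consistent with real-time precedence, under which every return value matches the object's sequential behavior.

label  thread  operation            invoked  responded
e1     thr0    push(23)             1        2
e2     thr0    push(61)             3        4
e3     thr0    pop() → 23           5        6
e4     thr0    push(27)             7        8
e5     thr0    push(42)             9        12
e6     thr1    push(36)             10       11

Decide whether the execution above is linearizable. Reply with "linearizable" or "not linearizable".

not linearizable

already the first 6 events (up to e3's response at time 6) admit no linearization; the first 5 still do
the sole real-time-consistent order of 3 completed operations fails the LIFO stack replay
take e1, e2, e3: step 3 already fails, because e3 pop() → 23 cannot occur there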